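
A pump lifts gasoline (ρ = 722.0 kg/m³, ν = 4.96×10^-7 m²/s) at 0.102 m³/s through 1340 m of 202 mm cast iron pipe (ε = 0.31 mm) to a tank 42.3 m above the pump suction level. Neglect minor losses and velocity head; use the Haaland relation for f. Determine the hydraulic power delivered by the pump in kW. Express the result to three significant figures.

V = 4Q/(πD²) = 3.183 m/s; Re = 1.30×10^6; ε/D = 0.00153; f = 0.02205
h_f = f(L/D)V²/2g = 75.52 m
Total head H = z + h_f = 42.3 + 75.52 = 117.8 m
P_hyd = ρgQH = 722.0·9.81·0.102·117.8 = 85.12 kW

P_hyd ≈ 85.1 kW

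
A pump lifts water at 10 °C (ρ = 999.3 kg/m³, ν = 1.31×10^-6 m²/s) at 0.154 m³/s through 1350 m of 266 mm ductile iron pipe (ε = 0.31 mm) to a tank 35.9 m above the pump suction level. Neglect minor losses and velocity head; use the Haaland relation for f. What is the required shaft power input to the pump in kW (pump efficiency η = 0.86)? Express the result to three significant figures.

V = 4Q/(πD²) = 2.771 m/s; Re = 5.63×10^5; ε/D = 0.00117; f = 0.02085
h_f = f(L/D)V²/2g = 41.41 m
Total head H = z + h_f = 35.9 + 41.41 = 77.31 m
P_hyd = ρgQH = 999.3·9.81·0.154·77.31 = 116.7 kW
P_shaft = P_hyd/η = 116.7/0.86 = 135.7 kW

P_shaft ≈ 136 kW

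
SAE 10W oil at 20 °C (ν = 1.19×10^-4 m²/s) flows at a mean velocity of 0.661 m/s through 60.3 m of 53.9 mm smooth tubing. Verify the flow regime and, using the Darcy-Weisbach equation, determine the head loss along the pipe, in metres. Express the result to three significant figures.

h_f ≈ 5.33 m

Re = VD/ν = 0.661·0.05390/1.19×10^-4 = 299 → laminar (Re < 2300)
f = 64/Re = 0.2138
h_f = f(L/D)V²/(2g) = 0.2138·(60.3/0.05390)·0.661²/(2·9.81) = 5.326 m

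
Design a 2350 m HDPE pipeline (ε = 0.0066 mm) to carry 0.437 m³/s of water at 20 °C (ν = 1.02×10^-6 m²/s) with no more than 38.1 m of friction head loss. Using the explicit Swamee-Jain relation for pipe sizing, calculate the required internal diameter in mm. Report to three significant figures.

Swamee-Jain (Type III): D = 0.66·[ε^1.25·(LQ²/(gh_f))^4.75 + ν·Q^9.4·(L/(gh_f))^5.2]^0.04
LQ²/(gh_f) = 1.201; L/(gh_f) = 6.287
Term 1 = ε^1.25·(…)^4.75 = 7.98×10^-7; Term 2 = ν·Q^9.4·(…)^5.2 = 6.04×10^-6
D = 0.66·(7.98×10^-7 + 6.04×10^-6)^0.04 = 0.4102 m = 410 mm
Check: V = 3.31 m/s, Re = 1.33×10^6, f = 0.01153, h_f = 36.8 m ≈ 38.1 m ✓

D ≈ 410 mm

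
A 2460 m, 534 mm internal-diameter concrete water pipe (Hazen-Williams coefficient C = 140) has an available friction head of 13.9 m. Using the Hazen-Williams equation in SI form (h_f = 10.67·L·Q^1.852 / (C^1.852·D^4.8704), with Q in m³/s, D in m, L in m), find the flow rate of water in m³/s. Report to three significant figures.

Rearranging: Q = [h_f·C^1.852·D^4.8704 / (10.67·L)]^(1/1.852)
Q = [13.9·140^1.852·0.534^4.8704 / (10.67·2460)]^0.540 = 0.4578 m³/s

Q ≈ 0.458 m³/s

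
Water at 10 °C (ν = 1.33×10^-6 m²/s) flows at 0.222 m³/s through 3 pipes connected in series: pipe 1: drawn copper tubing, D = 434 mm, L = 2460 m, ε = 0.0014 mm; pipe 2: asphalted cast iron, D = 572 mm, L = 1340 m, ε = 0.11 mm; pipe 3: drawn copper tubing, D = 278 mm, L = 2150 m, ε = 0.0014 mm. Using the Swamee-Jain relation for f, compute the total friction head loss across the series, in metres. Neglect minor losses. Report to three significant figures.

H ≈ 74.6 m

Pipe 1: V = 1.501 m/s, Re = 4.90×10^5, ε/D = 3.23×10^-6, f = 0.01319, h_1 = f(L/D)V²/2g = 8.582 m
Pipe 2: V = 0.8639 m/s, Re = 3.72×10^5, ε/D = 1.92×10^-4, f = 0.01588, h_2 = f(L/D)V²/2g = 1.415 m
Pipe 3: V = 3.657 m/s, Re = 7.64×10^5, ε/D = 5.04×10^-6, f = 0.01226, h_3 = f(L/D)V²/2g = 64.63 m
Series → Q common, losses add: H = Σh = 74.63 m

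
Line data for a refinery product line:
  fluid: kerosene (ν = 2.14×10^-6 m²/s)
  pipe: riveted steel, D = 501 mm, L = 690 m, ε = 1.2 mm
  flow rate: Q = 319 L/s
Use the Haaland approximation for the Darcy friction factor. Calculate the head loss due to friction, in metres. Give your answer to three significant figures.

V = 4Q/(πD²) = 4·0.319/(π·0.501²) = 1.618 m/s
Re = VD/ν = 1.618·0.501/2.14×10^-6 = 3.79×10^5 → turbulent
ε/D = 1.2/501 = 0.00240
Haaland: f = 0.02501
h_f = f(L/D)V²/(2g) = 0.02501·(690/0.501)·1.618²/(2·9.81) = 4.597 m

h_f ≈ 4.60 m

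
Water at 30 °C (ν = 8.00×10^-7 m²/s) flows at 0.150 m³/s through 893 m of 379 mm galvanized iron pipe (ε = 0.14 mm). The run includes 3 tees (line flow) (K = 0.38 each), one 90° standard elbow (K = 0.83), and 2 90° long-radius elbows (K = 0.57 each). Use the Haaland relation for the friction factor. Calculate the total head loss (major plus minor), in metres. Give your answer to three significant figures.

V = 4Q/(πD²) = 1.330 m/s; V²/2g = 0.09010 m
Re = 6.30×10^5, ε/D = 3.69×10^-4 → f = 0.01649 (Haaland)
Major: h_f = f(L/D)·V²/2g = 0.01649·2356·0.09010 = 3.501 m
Minor: ΣK = 3.11; h_m = ΣK·V²/2g = 0.2802 m
Total H_L = 3.501 + 0.2802 = 3.781 m

H_L ≈ 3.78 m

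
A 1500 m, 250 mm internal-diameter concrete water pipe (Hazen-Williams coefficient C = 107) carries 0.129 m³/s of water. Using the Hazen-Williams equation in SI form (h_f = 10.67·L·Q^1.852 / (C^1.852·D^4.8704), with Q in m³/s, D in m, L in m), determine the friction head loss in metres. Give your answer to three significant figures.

h_f = 10.67·1500·0.129^1.852 / (107^1.852·0.250^4.8704) = 53.82 m

h_f ≈ 53.8 m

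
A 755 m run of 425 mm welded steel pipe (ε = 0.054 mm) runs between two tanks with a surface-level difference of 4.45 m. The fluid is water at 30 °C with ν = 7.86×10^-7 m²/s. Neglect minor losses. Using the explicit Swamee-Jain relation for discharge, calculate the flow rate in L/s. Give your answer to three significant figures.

Swamee-Jain (Type II): Q = -0.965·√(gD⁵h_f/L)·ln[ε/(3.7D) + √(3.17ν²L/(gD³h_f))]
√(gD⁵h_f/L) = √(9.81·0.425⁵·4.45/755) = 0.02831
ε/(3.7D) = 3.43×10^-5; √(3.17ν²L/(gD³h_f)) = 2.10×10^-5
Q = -0.965·0.02831·ln(5.535×10^-5) = 0.2678 m³/s
Check: V = 1.89 m/s, Re = 1.02×10^6, f = 0.01387, h_f = 4.48 m ≈ 4.45 m ✓

Q ≈ 268 L/s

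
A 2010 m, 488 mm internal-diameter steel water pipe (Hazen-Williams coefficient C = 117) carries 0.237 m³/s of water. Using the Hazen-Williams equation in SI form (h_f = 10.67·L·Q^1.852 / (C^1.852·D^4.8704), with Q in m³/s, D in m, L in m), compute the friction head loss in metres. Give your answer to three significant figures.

h_f ≈ 7.25 m

h_f = 10.67·2010·0.237^1.852 / (117^1.852·0.488^4.8704) = 7.255 m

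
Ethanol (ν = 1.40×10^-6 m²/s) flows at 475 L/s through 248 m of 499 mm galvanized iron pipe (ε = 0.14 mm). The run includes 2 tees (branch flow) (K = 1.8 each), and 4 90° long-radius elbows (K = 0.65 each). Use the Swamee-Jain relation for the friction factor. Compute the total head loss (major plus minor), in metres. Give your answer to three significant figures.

H_L ≈ 4.21 m

V = 4Q/(πD²) = 2.429 m/s; V²/2g = 0.3007 m
Re = 8.66×10^5, ε/D = 2.81×10^-4 → f = 0.01569 (Swamee-Jain)
Major: h_f = f(L/D)·V²/2g = 0.01569·497.0·0.3007 = 2.344 m
Minor: ΣK = 6.20; h_m = ΣK·V²/2g = 1.864 m
Total H_L = 2.344 + 1.864 = 4.208 m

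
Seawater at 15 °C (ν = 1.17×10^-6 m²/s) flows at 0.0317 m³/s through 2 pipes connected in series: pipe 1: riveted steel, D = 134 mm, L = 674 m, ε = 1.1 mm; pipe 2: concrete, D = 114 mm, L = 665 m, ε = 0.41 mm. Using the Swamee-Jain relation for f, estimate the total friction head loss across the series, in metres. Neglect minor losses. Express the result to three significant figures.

Pipe 1: V = 2.248 m/s, Re = 2.57×10^5, ε/D = 0.00821, f = 0.03590, h_1 = f(L/D)V²/2g = 46.50 m
Pipe 2: V = 3.106 m/s, Re = 3.03×10^5, ε/D = 0.00360, f = 0.02809, h_2 = f(L/D)V²/2g = 80.55 m
Series → Q common, losses add: H = Σh = 127.0 m

H ≈ 127 m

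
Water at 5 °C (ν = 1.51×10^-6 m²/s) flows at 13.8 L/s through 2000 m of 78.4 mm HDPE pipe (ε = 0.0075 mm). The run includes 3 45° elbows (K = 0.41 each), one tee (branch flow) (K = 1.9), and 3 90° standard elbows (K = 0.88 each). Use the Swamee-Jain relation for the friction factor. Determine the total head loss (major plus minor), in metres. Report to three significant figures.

H_L ≈ 185 m

V = 4Q/(πD²) = 2.859 m/s; V²/2g = 0.4165 m
Re = 1.48×10^5, ε/D = 9.57×10^-5 → f = 0.01718 (Swamee-Jain)
Major: h_f = f(L/D)·V²/2g = 0.01718·25510·0.4165 = 182.5 m
Minor: ΣK = 5.77; h_m = ΣK·V²/2g = 2.403 m
Total H_L = 182.5 + 2.403 = 184.9 m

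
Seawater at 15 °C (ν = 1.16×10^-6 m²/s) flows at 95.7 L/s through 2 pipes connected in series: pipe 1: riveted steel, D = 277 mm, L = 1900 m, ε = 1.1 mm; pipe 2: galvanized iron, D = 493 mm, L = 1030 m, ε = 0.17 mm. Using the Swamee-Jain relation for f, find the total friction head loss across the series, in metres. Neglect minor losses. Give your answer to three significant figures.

Pipe 1: V = 1.588 m/s, Re = 3.79×10^5, ε/D = 0.00397, f = 0.02877, h_1 = f(L/D)V²/2g = 25.37 m
Pipe 2: V = 0.5013 m/s, Re = 2.13×10^5, ε/D = 3.45×10^-4, f = 0.01794, h_2 = f(L/D)V²/2g = 0.4802 m
Series → Q common, losses add: H = Σh = 25.85 m

H ≈ 25.8 m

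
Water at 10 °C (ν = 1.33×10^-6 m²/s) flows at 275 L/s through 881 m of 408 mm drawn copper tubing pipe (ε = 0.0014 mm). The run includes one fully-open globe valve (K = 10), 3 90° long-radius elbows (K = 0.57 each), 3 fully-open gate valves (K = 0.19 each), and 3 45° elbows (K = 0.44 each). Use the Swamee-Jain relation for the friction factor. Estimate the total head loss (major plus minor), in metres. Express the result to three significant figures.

V = 4Q/(πD²) = 2.103 m/s; V²/2g = 0.2255 m
Re = 6.45×10^5, ε/D = 3.43×10^-6 → f = 0.01258 (Swamee-Jain)
Major: h_f = f(L/D)·V²/2g = 0.01258·2159·0.2255 = 6.125 m
Minor: ΣK = 13.6; h_m = ΣK·V²/2g = 3.067 m
Total H_L = 6.125 + 3.067 = 9.192 m

H_L ≈ 9.19 m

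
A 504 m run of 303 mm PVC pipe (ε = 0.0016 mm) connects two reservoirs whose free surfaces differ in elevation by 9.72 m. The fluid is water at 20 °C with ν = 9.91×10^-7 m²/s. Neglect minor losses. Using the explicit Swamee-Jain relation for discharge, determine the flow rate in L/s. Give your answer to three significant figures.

Q ≈ 224 L/s

Swamee-Jain (Type II): Q = -0.965·√(gD⁵h_f/L)·ln[ε/(3.7D) + √(3.17ν²L/(gD³h_f))]
√(gD⁵h_f/L) = √(9.81·0.303⁵·9.72/504) = 0.02198
ε/(3.7D) = 1.43×10^-6; √(3.17ν²L/(gD³h_f)) = 2.43×10^-5
Q = -0.965·0.02198·ln(2.575×10^-5) = 0.2242 m³/s
Check: V = 3.11 m/s, Re = 9.50×10^5, f = 0.01183, h_f = 9.70 m ≈ 9.72 m ✓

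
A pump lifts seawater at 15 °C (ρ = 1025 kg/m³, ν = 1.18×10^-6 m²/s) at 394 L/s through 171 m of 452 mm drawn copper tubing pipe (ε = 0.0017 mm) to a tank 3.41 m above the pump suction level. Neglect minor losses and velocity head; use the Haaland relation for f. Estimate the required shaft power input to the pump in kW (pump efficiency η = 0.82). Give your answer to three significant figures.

P_shaft ≈ 23.1 kW

V = 4Q/(πD²) = 2.455 m/s; Re = 9.41×10^5; ε/D = 3.76×10^-6; f = 0.01177
h_f = f(L/D)V²/2g = 1.368 m
Total head H = z + h_f = 3.41 + 1.368 = 4.778 m
P_hyd = ρgQH = 1025·9.81·0.394·4.778 = 18.93 kW
P_shaft = P_hyd/η = 18.93/0.82 = 23.08 kW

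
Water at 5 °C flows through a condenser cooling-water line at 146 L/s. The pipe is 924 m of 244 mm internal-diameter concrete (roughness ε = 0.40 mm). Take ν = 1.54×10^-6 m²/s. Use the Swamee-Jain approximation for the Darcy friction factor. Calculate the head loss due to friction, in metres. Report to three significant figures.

h_f ≈ 42.9 m

V = 4Q/(πD²) = 4·0.146/(π·0.244²) = 3.122 m/s
Re = VD/ν = 3.122·0.244/1.54×10^-6 = 4.95×10^5 → turbulent
ε/D = 0.40/244 = 0.00164
Swamee-Jain: f = 0.02277
h_f = f(L/D)V²/(2g) = 0.02277·(924/0.244)·3.122²/(2·9.81) = 42.85 m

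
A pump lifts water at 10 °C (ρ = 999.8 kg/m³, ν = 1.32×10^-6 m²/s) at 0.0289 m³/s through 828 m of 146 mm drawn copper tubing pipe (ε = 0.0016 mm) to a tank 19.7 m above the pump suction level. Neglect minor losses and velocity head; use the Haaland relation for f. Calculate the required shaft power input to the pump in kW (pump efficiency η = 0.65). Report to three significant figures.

V = 4Q/(πD²) = 1.726 m/s; Re = 1.91×10^5; ε/D = 1.10×10^-5; f = 0.01570
h_f = f(L/D)V²/2g = 13.53 m
Total head H = z + h_f = 19.7 + 13.53 = 33.23 m
P_hyd = ρgQH = 999.8·9.81·0.0289·33.23 = 9.418 kW
P_shaft = P_hyd/η = 9.418/0.65 = 14.49 kW

P_shaft ≈ 14.5 kW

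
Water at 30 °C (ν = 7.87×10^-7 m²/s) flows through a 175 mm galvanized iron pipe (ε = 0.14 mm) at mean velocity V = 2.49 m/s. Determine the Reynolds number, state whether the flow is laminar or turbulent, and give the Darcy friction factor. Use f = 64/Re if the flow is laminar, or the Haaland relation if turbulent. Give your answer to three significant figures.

Re ≈ 5.54×10^5; turbulent; f ≈ 0.0192

Re = VD/ν = 2.490·0.175/7.87×10^-7 = 5.54×10^5
Re > 4000 → turbulent; ε/D = 8.00×10^-4
Haaland: f = 0.01920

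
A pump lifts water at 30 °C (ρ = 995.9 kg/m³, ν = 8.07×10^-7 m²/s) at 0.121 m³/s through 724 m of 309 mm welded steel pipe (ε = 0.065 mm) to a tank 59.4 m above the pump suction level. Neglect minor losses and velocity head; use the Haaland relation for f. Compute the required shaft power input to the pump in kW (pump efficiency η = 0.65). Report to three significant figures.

P_shaft ≈ 117 kW

V = 4Q/(πD²) = 1.614 m/s; Re = 6.18×10^5; ε/D = 2.10×10^-4; f = 0.01514
h_f = f(L/D)V²/2g = 4.708 m
Total head H = z + h_f = 59.4 + 4.708 = 64.11 m
P_hyd = ρgQH = 995.9·9.81·0.121·64.11 = 75.78 kW
P_shaft = P_hyd/η = 75.78/0.65 = 116.6 kW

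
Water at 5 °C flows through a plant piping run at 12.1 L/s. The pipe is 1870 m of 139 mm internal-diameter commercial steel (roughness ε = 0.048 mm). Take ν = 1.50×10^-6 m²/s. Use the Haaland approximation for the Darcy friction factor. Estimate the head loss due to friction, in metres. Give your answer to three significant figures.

V = 4Q/(πD²) = 4·0.0121/(π·0.139²) = 0.7974 m/s
Re = VD/ν = 0.7974·0.139/1.50×10^-6 = 7.39×10^4 → turbulent
ε/D = 0.048/139 = 3.45×10^-4
Haaland: f = 0.02033
h_f = f(L/D)V²/(2g) = 0.02033·(1870/0.139)·0.7974²/(2·9.81) = 8.864 m

h_f ≈ 8.86 m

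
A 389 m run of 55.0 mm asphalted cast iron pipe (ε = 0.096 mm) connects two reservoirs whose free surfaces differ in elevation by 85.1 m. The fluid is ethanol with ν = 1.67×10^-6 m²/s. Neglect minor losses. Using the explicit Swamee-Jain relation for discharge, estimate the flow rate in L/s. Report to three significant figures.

Swamee-Jain (Type II): Q = -0.965·√(gD⁵h_f/L)·ln[ε/(3.7D) + √(3.17ν²L/(gD³h_f))]
√(gD⁵h_f/L) = √(9.81·0.0550⁵·85.1/389) = 0.001039
ε/(3.7D) = 4.72×10^-4; √(3.17ν²L/(gD³h_f)) = 1.57×10^-4
Q = -0.965·0.001039·ln(6.291×10^-4) = 0.007393 m³/s
Check: V = 3.11 m/s, Re = 1.02×10^5, f = 0.02461, h_f = 85.9 m ≈ 85.1 m ✓

Q ≈ 7.39 L/s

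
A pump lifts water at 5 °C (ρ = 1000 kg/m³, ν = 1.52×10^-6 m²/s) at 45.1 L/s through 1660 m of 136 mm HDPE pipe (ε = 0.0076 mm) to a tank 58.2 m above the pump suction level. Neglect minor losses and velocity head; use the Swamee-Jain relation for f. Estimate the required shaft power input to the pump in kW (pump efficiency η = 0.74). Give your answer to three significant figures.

P_shaft ≈ 89.2 kW

V = 4Q/(πD²) = 3.105 m/s; Re = 2.78×10^5; ε/D = 5.59×10^-5; f = 0.01518
h_f = f(L/D)V²/2g = 91.03 m
Total head H = z + h_f = 58.2 + 91.03 = 149.2 m
P_hyd = ρgQH = 1000·9.81·0.0451·149.2 = 66.02 kW
P_shaft = P_hyd/η = 66.02/0.74 = 89.22 kW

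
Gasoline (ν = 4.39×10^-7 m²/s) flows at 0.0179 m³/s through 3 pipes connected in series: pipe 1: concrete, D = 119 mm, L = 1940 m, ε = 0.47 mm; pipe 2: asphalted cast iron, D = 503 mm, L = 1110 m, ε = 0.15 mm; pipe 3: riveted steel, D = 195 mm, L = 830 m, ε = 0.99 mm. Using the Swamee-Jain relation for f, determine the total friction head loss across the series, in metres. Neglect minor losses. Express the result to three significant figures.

H ≈ 64.2 m

Pipe 1: V = 1.609 m/s, Re = 4.36×10^5, ε/D = 0.00395, f = 0.02868, h_1 = f(L/D)V²/2g = 61.73 m
Pipe 2: V = 0.09008 m/s, Re = 1.03×10^5, ε/D = 2.98×10^-4, f = 0.01940, h_2 = f(L/D)V²/2g = 0.01770 m
Pipe 3: V = 0.5994 m/s, Re = 2.66×10^5, ε/D = 0.00508, f = 0.03101, h_3 = f(L/D)V²/2g = 2.417 m
Series → Q common, losses add: H = Σh = 64.16 m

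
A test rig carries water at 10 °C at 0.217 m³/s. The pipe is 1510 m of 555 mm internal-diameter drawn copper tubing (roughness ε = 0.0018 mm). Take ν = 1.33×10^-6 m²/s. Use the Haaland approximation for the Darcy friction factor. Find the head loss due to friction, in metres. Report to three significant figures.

h_f ≈ 1.54 m

V = 4Q/(πD²) = 4·0.217/(π·0.555²) = 0.8970 m/s
Re = VD/ν = 0.8970·0.555/1.33×10^-6 = 3.74×10^5 → turbulent
ε/D = 0.0018/555 = 3.24×10^-6
Haaland: f = 0.01380
h_f = f(L/D)V²/(2g) = 0.01380·(1510/0.555)·0.8970²/(2·9.81) = 1.539 m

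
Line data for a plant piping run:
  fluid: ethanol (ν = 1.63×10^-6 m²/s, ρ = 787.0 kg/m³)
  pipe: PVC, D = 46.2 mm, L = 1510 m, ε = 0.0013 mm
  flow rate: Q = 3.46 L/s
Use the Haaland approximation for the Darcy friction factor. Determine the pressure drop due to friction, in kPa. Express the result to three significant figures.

Δp ≈ 1100 kPa

V = 4Q/(πD²) = 4·0.00346/(π·0.0462²) = 2.064 m/s
Re = VD/ν = 2.064·0.0462/1.63×10^-6 = 5.85×10^4 → turbulent
ε/D = 0.0013/46.2 = 2.81×10^-5
Haaland: f = 0.02008
h_f = f(L/D)V²/(2g) = 0.02008·(1510/0.0462)·2.064²/(2·9.81) = 142.5 m
Δp = ρg·h_f = 787.0·9.81·142.5 = 1100 kPa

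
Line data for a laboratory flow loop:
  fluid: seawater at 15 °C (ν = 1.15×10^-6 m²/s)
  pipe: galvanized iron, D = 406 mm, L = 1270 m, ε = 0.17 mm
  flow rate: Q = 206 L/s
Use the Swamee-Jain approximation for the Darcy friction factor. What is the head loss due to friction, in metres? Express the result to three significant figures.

h_f ≈ 6.92 m

V = 4Q/(πD²) = 4·0.206/(π·0.406²) = 1.591 m/s
Re = VD/ν = 1.591·0.406/1.15×10^-6 = 5.62×10^5 → turbulent
ε/D = 0.17/406 = 4.19×10^-4
Swamee-Jain: f = 0.01714
h_f = f(L/D)V²/(2g) = 0.01714·(1270/0.406)·1.591²/(2·9.81) = 6.918 m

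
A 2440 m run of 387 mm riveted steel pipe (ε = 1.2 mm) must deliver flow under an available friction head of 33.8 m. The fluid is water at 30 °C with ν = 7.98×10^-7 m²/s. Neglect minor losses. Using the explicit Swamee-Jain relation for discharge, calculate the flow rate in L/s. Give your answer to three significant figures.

Q ≈ 234 L/s

Swamee-Jain (Type II): Q = -0.965·√(gD⁵h_f/L)·ln[ε/(3.7D) + √(3.17ν²L/(gD³h_f))]
√(gD⁵h_f/L) = √(9.81·0.387⁵·33.8/2440) = 0.03435
ε/(3.7D) = 8.38×10^-4; √(3.17ν²L/(gD³h_f)) = 1.60×10^-5
Q = -0.965·0.03435·ln(8.541×10^-4) = 0.2342 m³/s
Check: V = 1.99 m/s, Re = 9.65×10^5, f = 0.02662, h_f = 33.9 m ≈ 33.8 m ✓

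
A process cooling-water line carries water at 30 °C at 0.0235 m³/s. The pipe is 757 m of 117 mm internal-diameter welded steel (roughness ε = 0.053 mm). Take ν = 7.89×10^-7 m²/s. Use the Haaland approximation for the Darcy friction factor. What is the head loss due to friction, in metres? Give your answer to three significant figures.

h_f ≈ 27.9 m

V = 4Q/(πD²) = 4·0.0235/(π·0.117²) = 2.186 m/s
Re = VD/ν = 2.186·0.117/7.89×10^-7 = 3.24×10^5 → turbulent
ε/D = 0.053/117 = 4.53×10^-4
Haaland: f = 0.01770
h_f = f(L/D)V²/(2g) = 0.01770·(757/0.117)·2.186²/(2·9.81) = 27.89 m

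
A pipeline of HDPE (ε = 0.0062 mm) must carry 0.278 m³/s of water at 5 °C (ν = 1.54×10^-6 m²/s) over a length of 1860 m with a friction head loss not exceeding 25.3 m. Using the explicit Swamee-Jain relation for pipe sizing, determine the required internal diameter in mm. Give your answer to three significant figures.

D ≈ 364 mm

Swamee-Jain (Type III): D = 0.66·[ε^1.25·(LQ²/(gh_f))^4.75 + ν·Q^9.4·(L/(gh_f))^5.2]^0.04
LQ²/(gh_f) = 0.5792; L/(gh_f) = 7.494
Term 1 = ε^1.25·(…)^4.75 = 2.31×10^-8; Term 2 = ν·Q^9.4·(…)^5.2 = 3.24×10^-7
D = 0.66·(2.31×10^-8 + 3.24×10^-7)^0.04 = 0.3640 m = 364 mm
Check: V = 2.67 m/s, Re = 6.31×10^5, f = 0.01287, h_f = 23.9 m ≈ 25.3 m ✓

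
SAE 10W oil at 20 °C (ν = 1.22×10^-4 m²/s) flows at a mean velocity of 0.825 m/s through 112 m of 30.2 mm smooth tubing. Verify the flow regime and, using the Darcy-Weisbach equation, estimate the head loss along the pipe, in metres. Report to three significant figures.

h_f ≈ 40.3 m

Re = VD/ν = 0.825·0.03020/1.22×10^-4 = 204 → laminar (Re < 2300)
f = 64/Re = 0.3134
h_f = f(L/D)V²/(2g) = 0.3134·(112/0.03020)·0.825²/(2·9.81) = 40.32 m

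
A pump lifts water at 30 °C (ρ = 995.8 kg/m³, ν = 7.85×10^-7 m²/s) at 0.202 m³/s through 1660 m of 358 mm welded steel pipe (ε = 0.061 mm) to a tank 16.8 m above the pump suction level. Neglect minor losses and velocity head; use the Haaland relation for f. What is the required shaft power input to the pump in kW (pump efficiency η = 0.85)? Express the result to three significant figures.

P_shaft ≈ 70.7 kW

V = 4Q/(πD²) = 2.007 m/s; Re = 9.15×10^5; ε/D = 1.70×10^-4; f = 0.01433
h_f = f(L/D)V²/2g = 13.64 m
Total head H = z + h_f = 16.8 + 13.64 = 30.44 m
P_hyd = ρgQH = 995.8·9.81·0.202·30.44 = 60.07 kW
P_shaft = P_hyd/η = 60.07/0.85 = 70.67 kW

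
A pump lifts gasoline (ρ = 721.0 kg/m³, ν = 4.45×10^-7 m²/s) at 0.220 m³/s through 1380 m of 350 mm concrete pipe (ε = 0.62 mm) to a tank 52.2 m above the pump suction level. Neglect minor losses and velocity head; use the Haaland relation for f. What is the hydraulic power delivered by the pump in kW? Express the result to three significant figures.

V = 4Q/(πD²) = 2.287 m/s; Re = 1.80×10^6; ε/D = 0.00177; f = 0.02283
h_f = f(L/D)V²/2g = 23.99 m
Total head H = z + h_f = 52.2 + 23.99 = 76.19 m
P_hyd = ρgQH = 721.0·9.81·0.220·76.19 = 118.6 kW

P_hyd ≈ 119 kW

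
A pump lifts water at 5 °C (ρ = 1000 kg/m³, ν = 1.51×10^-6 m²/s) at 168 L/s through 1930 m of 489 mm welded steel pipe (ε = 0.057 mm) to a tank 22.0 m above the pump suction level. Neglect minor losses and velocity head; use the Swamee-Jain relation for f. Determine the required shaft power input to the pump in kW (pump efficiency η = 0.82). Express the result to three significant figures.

V = 4Q/(πD²) = 0.8945 m/s; Re = 2.90×10^5; ε/D = 1.17×10^-4; f = 0.01567
h_f = f(L/D)V²/2g = 2.522 m
Total head H = z + h_f = 22.0 + 2.522 = 24.52 m
P_hyd = ρgQH = 1000·9.81·0.168·24.52 = 40.41 kW
P_shaft = P_hyd/η = 40.41/0.82 = 49.29 kW

P_shaft ≈ 49.3 kW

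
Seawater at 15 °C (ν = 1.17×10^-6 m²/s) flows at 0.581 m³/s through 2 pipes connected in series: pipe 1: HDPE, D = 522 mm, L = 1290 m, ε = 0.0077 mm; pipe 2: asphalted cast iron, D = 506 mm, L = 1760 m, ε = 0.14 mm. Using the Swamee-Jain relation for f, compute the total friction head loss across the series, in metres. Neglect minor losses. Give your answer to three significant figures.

H ≈ 33.6 m

Pipe 1: V = 2.715 m/s, Re = 1.21×10^6, ε/D = 1.48×10^-5, f = 0.01164, h_1 = f(L/D)V²/2g = 10.81 m
Pipe 2: V = 2.889 m/s, Re = 1.25×10^6, ε/D = 2.77×10^-4, f = 0.01540, h_2 = f(L/D)V²/2g = 22.79 m
Series → Q common, losses add: H = Σh = 33.60 m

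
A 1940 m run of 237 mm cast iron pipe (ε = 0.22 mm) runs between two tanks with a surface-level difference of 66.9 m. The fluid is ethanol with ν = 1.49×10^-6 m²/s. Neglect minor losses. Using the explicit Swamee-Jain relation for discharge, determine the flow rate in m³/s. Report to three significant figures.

Q ≈ 0.125 m³/s

Swamee-Jain (Type II): Q = -0.965·√(gD⁵h_f/L)·ln[ε/(3.7D) + √(3.17ν²L/(gD³h_f))]
√(gD⁵h_f/L) = √(9.81·0.237⁵·66.9/1940) = 0.01590
ε/(3.7D) = 2.51×10^-4; √(3.17ν²L/(gD³h_f)) = 3.95×10^-5
Q = -0.965·0.01590·ln(2.904×10^-4) = 0.1250 m³/s
Check: V = 2.83 m/s, Re = 4.51×10^5, f = 0.02011, h_f = 67.3 m ≈ 66.9 m ✓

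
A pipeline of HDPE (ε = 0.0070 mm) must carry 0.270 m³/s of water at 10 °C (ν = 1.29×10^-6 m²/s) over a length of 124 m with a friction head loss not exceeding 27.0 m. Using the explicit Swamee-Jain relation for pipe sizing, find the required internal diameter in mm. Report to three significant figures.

D ≈ 203 mm

Swamee-Jain (Type III): D = 0.66·[ε^1.25·(LQ²/(gh_f))^4.75 + ν·Q^9.4·(L/(gh_f))^5.2]^0.04
LQ²/(gh_f) = 0.03413; L/(gh_f) = 0.4682
Term 1 = ε^1.25·(…)^4.75 = 3.88×10^-14; Term 2 = ν·Q^9.4·(…)^5.2 = 1.13×10^-13
D = 0.66·(3.88×10^-14 + 1.13×10^-13)^0.04 = 0.2026 m = 203 mm
Check: V = 8.37 m/s, Re = 1.32×10^6, f = 0.01199, h_f = 26.2 m ≈ 27.0 m ✓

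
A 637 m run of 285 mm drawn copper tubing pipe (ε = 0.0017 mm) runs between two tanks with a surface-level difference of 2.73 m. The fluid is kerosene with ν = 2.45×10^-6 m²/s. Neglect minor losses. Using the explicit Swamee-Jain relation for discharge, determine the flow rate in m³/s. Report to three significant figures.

Q ≈ 0.0760 m³/s

Swamee-Jain (Type II): Q = -0.965·√(gD⁵h_f/L)·ln[ε/(3.7D) + √(3.17ν²L/(gD³h_f))]
√(gD⁵h_f/L) = √(9.81·0.285⁵·2.73/637) = 0.008891
ε/(3.7D) = 1.61×10^-6; √(3.17ν²L/(gD³h_f)) = 1.40×10^-4
Q = -0.965·0.008891·ln(1.414×10^-4) = 0.07605 m³/s
Check: V = 1.19 m/s, Re = 1.39×10^5, f = 0.01675, h_f = 2.71 m ≈ 2.73 m ✓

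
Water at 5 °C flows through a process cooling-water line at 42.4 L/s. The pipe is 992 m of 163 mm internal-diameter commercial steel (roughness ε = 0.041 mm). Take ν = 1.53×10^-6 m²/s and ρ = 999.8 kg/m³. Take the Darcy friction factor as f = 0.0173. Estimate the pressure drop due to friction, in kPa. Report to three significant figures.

Δp ≈ 217 kPa

V = 4Q/(πD²) = 4·0.0424/(π·0.163²) = 2.032 m/s
h_f = f(L/D)V²/(2g) = 0.01730·(992/0.163)·2.032²/(2·9.81) = 22.16 m
Δp = ρg·h_f = 999.8·9.81·22.16 = 217.3 kPa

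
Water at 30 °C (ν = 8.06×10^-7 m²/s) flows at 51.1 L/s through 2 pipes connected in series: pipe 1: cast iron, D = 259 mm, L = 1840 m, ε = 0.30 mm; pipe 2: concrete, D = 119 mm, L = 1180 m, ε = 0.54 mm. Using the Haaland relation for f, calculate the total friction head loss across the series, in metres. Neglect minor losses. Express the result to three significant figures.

Pipe 1: V = 0.9699 m/s, Re = 3.12×10^5, ε/D = 0.00116, f = 0.02114, h_1 = f(L/D)V²/2g = 7.201 m
Pipe 2: V = 4.594 m/s, Re = 6.78×10^5, ε/D = 0.00454, f = 0.02969, h_2 = f(L/D)V²/2g = 316.8 m
Series → Q common, losses add: H = Σh = 324.0 m

H ≈ 324 m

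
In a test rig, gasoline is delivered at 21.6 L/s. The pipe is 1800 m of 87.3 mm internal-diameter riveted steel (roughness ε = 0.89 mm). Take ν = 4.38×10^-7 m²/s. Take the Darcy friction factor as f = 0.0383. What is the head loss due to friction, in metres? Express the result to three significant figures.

V = 4Q/(πD²) = 4·0.0216/(π·0.0873²) = 3.609 m/s
h_f = f(L/D)V²/(2g) = 0.03830·(1800/0.0873)·3.609²/(2·9.81) = 524.1 m

h_f ≈ 524 m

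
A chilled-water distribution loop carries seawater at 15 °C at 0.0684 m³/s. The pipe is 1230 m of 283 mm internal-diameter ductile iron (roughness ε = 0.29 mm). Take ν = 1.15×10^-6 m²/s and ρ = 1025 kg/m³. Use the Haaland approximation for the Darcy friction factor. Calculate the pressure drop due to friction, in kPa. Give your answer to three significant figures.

V = 4Q/(πD²) = 4·0.0684/(π·0.283²) = 1.087 m/s
Re = VD/ν = 1.087·0.283/1.15×10^-6 = 2.68×10^5 → turbulent
ε/D = 0.29/283 = 0.00102
Haaland: f = 0.02072
h_f = f(L/D)V²/(2g) = 0.02072·(1230/0.283)·1.087²/(2·9.81) = 5.428 m
Δp = ρg·h_f = 1025·9.81·5.428 = 54.58 kPa

Δp ≈ 54.6 kPa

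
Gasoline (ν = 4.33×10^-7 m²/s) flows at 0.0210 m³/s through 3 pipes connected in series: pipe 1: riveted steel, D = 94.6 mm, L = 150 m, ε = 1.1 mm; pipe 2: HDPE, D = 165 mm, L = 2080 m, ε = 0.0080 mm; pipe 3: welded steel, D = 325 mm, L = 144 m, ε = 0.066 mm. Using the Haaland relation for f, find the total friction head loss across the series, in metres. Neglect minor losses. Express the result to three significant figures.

H ≈ 37.8 m

Pipe 1: V = 2.988 m/s, Re = 6.53×10^5, ε/D = 0.0116, f = 0.04007, h_1 = f(L/D)V²/2g = 28.91 m
Pipe 2: V = 0.9821 m/s, Re = 3.74×10^5, ε/D = 4.85×10^-5, f = 0.01426, h_2 = f(L/D)V²/2g = 8.835 m
Pipe 3: V = 0.2531 m/s, Re = 1.90×10^5, ε/D = 2.03×10^-4, f = 0.01701, h_3 = f(L/D)V²/2g = 0.02461 m
Series → Q common, losses add: H = Σh = 37.77 m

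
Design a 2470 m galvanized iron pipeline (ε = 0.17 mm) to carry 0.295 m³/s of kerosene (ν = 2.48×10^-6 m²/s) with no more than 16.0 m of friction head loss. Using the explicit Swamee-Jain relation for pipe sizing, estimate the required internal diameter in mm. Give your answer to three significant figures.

Swamee-Jain (Type III): D = 0.66·[ε^1.25·(LQ²/(gh_f))^4.75 + ν·Q^9.4·(L/(gh_f))^5.2]^0.04
LQ²/(gh_f) = 1.369; L/(gh_f) = 15.74
Term 1 = ε^1.25·(…)^4.75 = 8.64×10^-5; Term 2 = ν·Q^9.4·(…)^5.2 = 4.31×10^-5
D = 0.66·(8.64×10^-5 + 4.31×10^-5)^0.04 = 0.4614 m = 461 mm
Check: V = 1.76 m/s, Re = 3.28×10^5, f = 0.01740, h_f = 14.8 m ≈ 16.0 m ✓

D ≈ 461 mm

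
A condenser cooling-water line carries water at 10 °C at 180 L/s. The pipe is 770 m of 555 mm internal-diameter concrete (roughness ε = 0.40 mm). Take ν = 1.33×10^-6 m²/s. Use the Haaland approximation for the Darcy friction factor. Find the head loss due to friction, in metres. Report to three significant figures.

h_f ≈ 0.752 m

V = 4Q/(πD²) = 4·0.180/(π·0.555²) = 0.7440 m/s
Re = VD/ν = 0.7440·0.555/1.33×10^-6 = 3.10×10^5 → turbulent
ε/D = 0.40/555 = 7.21×10^-4
Haaland: f = 0.01922
h_f = f(L/D)V²/(2g) = 0.01922·(770/0.555)·0.7440²/(2·9.81) = 0.7524 m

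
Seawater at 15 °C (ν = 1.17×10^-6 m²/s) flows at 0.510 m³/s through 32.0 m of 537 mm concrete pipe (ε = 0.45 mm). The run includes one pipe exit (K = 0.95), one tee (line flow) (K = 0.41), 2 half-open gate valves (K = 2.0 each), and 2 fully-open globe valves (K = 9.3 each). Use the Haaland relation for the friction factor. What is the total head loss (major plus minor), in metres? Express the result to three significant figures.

H_L ≈ 6.49 m

V = 4Q/(πD²) = 2.252 m/s; V²/2g = 0.2584 m
Re = 1.03×10^6, ε/D = 8.38×10^-4 → f = 0.01915 (Haaland)
Major: h_f = f(L/D)·V²/2g = 0.01915·59.59·0.2584 = 0.2949 m
Minor: ΣK = 24.0; h_m = ΣK·V²/2g = 6.192 m
Total H_L = 0.2949 + 6.192 = 6.487 m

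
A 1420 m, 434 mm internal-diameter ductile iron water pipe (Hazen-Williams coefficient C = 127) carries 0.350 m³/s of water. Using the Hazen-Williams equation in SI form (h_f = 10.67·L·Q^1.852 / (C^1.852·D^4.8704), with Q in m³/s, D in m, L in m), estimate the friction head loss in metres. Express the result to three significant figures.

h_f ≈ 16.0 m

h_f = 10.67·1420·0.350^1.852 / (127^1.852·0.434^4.8704) = 16.05 m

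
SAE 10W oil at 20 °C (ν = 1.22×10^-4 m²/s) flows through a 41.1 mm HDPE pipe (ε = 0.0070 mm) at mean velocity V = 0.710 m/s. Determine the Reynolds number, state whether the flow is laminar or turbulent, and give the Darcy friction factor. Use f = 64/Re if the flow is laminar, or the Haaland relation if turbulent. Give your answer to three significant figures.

Re ≈ 239; laminar; f = 64/Re ≈ 0.268

Re = VD/ν = 0.7100·0.0411/1.22×10^-4 = 239
Re < 2300 → laminar → f = 64/Re = 0.2676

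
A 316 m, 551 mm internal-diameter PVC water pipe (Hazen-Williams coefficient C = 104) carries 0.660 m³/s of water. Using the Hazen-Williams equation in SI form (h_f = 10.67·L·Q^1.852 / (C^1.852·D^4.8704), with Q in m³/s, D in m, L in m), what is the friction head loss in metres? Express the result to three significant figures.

h_f = 10.67·316·0.660^1.852 / (104^1.852·0.551^4.8704) = 5.234 m

h_f ≈ 5.23 m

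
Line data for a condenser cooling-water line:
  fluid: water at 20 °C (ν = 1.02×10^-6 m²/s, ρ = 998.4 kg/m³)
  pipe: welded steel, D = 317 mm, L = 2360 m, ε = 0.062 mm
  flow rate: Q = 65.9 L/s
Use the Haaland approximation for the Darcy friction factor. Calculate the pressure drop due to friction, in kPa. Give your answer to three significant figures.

V = 4Q/(πD²) = 4·0.0659/(π·0.317²) = 0.8350 m/s
Re = VD/ν = 0.8350·0.317/1.02×10^-6 = 2.59×10^5 → turbulent
ε/D = 0.062/317 = 1.96×10^-4
Haaland: f = 0.01630
h_f = f(L/D)V²/(2g) = 0.01630·(2360/0.317)·0.8350²/(2·9.81) = 4.311 m
Δp = ρg·h_f = 998.4·9.81·4.311 = 42.23 kPa

Δp ≈ 42.2 kPa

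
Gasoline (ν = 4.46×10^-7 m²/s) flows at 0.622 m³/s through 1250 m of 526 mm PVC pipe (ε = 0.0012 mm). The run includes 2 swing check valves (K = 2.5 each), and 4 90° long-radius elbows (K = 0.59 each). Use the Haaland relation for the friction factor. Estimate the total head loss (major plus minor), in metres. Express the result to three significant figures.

V = 4Q/(πD²) = 2.862 m/s; V²/2g = 0.4176 m
Re = 3.38×10^6, ε/D = 2.28×10^-6 → f = 0.009624 (Haaland)
Major: h_f = f(L/D)·V²/2g = 0.009624·2376·0.4176 = 9.550 m
Minor: ΣK = 7.36; h_m = ΣK·V²/2g = 3.074 m
Total H_L = 9.550 + 3.074 = 12.62 m

H_L ≈ 12.6 m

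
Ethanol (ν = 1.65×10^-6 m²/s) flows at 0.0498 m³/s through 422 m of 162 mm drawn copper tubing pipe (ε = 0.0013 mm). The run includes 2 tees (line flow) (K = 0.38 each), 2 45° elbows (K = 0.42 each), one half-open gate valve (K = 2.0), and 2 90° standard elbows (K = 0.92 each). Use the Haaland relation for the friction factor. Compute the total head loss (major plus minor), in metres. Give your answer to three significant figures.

V = 4Q/(πD²) = 2.416 m/s; V²/2g = 0.2975 m
Re = 2.37×10^5, ε/D = 8.02×10^-6 → f = 0.01505 (Haaland)
Major: h_f = f(L/D)·V²/2g = 0.01505·2605·0.2975 = 11.66 m
Minor: ΣK = 5.44; h_m = ΣK·V²/2g = 1.619 m
Total H_L = 11.66 + 1.619 = 13.28 m

H_L ≈ 13.3 m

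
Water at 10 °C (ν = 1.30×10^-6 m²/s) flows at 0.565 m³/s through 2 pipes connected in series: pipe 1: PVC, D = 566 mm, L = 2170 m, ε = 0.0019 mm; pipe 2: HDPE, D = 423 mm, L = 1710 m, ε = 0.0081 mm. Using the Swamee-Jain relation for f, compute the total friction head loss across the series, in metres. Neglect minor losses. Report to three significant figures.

H ≈ 50.3 m

Pipe 1: V = 2.246 m/s, Re = 9.78×10^5, ε/D = 3.36×10^-6, f = 0.01173, h_1 = f(L/D)V²/2g = 11.56 m
Pipe 2: V = 4.020 m/s, Re = 1.31×10^6, ε/D = 1.91×10^-5, f = 0.01163, h_2 = f(L/D)V²/2g = 38.74 m
Series → Q common, losses add: H = Σh = 50.30 m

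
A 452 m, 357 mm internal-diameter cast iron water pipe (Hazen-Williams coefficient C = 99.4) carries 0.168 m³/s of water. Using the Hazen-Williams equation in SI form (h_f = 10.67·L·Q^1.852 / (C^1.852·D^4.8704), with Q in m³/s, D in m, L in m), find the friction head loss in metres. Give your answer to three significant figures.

h_f ≈ 5.35 m

h_f = 10.67·452·0.168^1.852 / (99.4^1.852·0.357^4.8704) = 5.347 m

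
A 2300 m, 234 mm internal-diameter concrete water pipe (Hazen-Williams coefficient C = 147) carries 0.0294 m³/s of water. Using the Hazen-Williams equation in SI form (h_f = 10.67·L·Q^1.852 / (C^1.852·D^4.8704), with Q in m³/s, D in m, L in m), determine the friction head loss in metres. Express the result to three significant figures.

h_f = 10.67·2300·0.0294^1.852 / (147^1.852·0.234^4.8704) = 4.089 m

h_f ≈ 4.09 m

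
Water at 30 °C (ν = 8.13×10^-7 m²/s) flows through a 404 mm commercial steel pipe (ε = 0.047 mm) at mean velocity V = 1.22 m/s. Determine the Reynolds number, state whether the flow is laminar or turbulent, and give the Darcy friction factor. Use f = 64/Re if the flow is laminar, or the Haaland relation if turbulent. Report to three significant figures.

Re = VD/ν = 1.220·0.404/8.13×10^-7 = 6.06×10^5
Re > 4000 → turbulent; ε/D = 1.16×10^-4
Haaland: f = 0.01416

Re ≈ 6.06×10^5; turbulent; f ≈ 0.0142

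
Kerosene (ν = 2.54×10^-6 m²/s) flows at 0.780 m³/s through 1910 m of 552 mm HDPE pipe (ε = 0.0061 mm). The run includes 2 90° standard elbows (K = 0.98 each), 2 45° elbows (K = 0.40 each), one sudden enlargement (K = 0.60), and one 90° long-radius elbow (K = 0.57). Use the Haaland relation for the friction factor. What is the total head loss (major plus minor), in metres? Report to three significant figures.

V = 4Q/(πD²) = 3.259 m/s; V²/2g = 0.5414 m
Re = 7.08×10^5, ε/D = 1.11×10^-5 → f = 0.01245 (Haaland)
Major: h_f = f(L/D)·V²/2g = 0.01245·3460·0.5414 = 23.32 m
Minor: ΣK = 3.93; h_m = ΣK·V²/2g = 2.128 m
Total H_L = 23.32 + 2.128 = 25.45 m

H_L ≈ 25.4 m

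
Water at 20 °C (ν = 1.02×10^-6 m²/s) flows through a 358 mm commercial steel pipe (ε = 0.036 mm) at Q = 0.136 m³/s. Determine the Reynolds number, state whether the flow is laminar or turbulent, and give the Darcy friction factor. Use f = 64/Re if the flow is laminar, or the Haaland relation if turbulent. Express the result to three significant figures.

Re ≈ 4.74×10^5; turbulent; f ≈ 0.0144

V = 4Q/(πD²) = 1.351 m/s
Re = VD/ν = 1.351·0.358/1.02×10^-6 = 4.74×10^5
Re > 4000 → turbulent; ε/D = 1.01×10^-4
Haaland: f = 0.01436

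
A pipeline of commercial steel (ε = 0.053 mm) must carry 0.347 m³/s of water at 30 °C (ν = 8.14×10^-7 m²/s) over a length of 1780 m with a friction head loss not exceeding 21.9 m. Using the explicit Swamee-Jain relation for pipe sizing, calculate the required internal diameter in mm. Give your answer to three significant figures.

D ≈ 410 mm

Swamee-Jain (Type III): D = 0.66·[ε^1.25·(LQ²/(gh_f))^4.75 + ν·Q^9.4·(L/(gh_f))^5.2]^0.04
LQ²/(gh_f) = 0.9976; L/(gh_f) = 8.285
Term 1 = ε^1.25·(…)^4.75 = 4.47×10^-6; Term 2 = ν·Q^9.4·(…)^5.2 = 2.32×10^-6
D = 0.66·(4.47×10^-6 + 2.32×10^-6)^0.04 = 0.4100 m = 410 mm
Check: V = 2.63 m/s, Re = 1.32×10^6, f = 0.01366, h_f = 20.9 m ≈ 21.9 m ✓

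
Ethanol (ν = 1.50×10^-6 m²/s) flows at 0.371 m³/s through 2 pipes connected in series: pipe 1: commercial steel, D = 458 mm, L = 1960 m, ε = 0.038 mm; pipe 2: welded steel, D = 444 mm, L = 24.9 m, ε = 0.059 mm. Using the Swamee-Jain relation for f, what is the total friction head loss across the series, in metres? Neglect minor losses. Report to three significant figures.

Pipe 1: V = 2.252 m/s, Re = 6.88×10^5, ε/D = 8.30×10^-5, f = 0.01375, h_1 = f(L/D)V²/2g = 15.21 m
Pipe 2: V = 2.396 m/s, Re = 7.09×10^5, ε/D = 1.33×10^-4, f = 0.01435, h_2 = f(L/D)V²/2g = 0.2355 m
Series → Q common, losses add: H = Σh = 15.44 m

H ≈ 15.4 m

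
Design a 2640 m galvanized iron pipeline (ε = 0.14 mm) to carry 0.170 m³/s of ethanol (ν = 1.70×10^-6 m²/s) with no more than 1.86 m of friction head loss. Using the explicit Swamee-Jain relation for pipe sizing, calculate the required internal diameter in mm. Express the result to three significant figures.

D ≈ 574 mm

Swamee-Jain (Type III): D = 0.66·[ε^1.25·(LQ²/(gh_f))^4.75 + ν·Q^9.4·(L/(gh_f))^5.2]^0.04
LQ²/(gh_f) = 4.181; L/(gh_f) = 144.7
Term 1 = ε^1.25·(…)^4.75 = 0.0136; Term 2 = ν·Q^9.4·(…)^5.2 = 0.0170
D = 0.66·(0.0136 + 0.0170)^0.04 = 0.5741 m = 574 mm
Check: V = 0.657 m/s, Re = 2.22×10^5, f = 0.01721, h_f = 1.74 m ≈ 1.86 m ✓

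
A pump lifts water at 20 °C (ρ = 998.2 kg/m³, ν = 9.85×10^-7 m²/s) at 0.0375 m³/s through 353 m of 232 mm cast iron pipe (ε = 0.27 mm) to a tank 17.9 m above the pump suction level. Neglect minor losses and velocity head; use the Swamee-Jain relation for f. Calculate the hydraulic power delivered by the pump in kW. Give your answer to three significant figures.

V = 4Q/(πD²) = 0.8871 m/s; Re = 2.09×10^5; ε/D = 0.00116; f = 0.02176
h_f = f(L/D)V²/2g = 1.328 m
Total head H = z + h_f = 17.9 + 1.328 = 19.23 m
P_hyd = ρgQH = 998.2·9.81·0.0375·19.23 = 7.061 kW

P_hyd ≈ 7.06 kW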